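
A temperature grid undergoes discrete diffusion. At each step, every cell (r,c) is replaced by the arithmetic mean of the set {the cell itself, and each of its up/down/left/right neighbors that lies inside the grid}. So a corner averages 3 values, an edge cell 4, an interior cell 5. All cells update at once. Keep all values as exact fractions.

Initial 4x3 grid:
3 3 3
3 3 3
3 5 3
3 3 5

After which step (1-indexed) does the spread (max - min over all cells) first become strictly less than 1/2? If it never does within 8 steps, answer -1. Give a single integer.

Step 1: max=4, min=3, spread=1
Step 2: max=35/9, min=3, spread=8/9
Step 3: max=13109/3600, min=613/200, spread=83/144
Step 4: max=117569/32400, min=11191/3600, spread=337/648
Step 5: max=6892021/1944000, min=759551/240000, spread=7396579/19440000
  -> spread < 1/2 first at step 5
Step 6: max=410222039/116640000, min=20663273/6480000, spread=61253/186624
Step 7: max=24344741401/6998400000, min=1252678057/388800000, spread=14372291/55987200
Step 8: max=1451446572059/419904000000, min=75619492163/23328000000, spread=144473141/671846400

Answer: 5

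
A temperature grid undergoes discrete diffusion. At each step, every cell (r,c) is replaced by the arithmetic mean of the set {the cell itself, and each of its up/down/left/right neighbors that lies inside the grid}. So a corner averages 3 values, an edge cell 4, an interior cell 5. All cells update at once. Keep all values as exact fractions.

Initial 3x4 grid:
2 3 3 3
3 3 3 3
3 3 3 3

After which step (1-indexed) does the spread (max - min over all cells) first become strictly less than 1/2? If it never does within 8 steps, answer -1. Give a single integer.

Step 1: max=3, min=8/3, spread=1/3
  -> spread < 1/2 first at step 1
Step 2: max=3, min=49/18, spread=5/18
Step 3: max=3, min=607/216, spread=41/216
Step 4: max=3, min=73543/25920, spread=4217/25920
Step 5: max=21521/7200, min=4456451/1555200, spread=38417/311040
Step 6: max=429403/144000, min=268735789/93312000, spread=1903471/18662400
Step 7: max=12844241/4320000, min=16195170911/5598720000, spread=18038617/223948800
Step 8: max=1153473241/388800000, min=974501417149/335923200000, spread=883978523/13436928000

Answer: 1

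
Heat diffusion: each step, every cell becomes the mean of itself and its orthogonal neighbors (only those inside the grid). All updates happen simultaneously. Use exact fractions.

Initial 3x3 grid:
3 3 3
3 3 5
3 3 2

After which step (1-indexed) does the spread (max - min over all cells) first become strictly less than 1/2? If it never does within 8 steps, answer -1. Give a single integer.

Step 1: max=11/3, min=11/4, spread=11/12
Step 2: max=273/80, min=35/12, spread=119/240
  -> spread < 1/2 first at step 2
Step 3: max=7189/2160, min=3629/1200, spread=821/2700
Step 4: max=933577/288000, min=131431/43200, spread=172111/864000
Step 5: max=25099621/7776000, min=8007457/2592000, spread=4309/31104
Step 6: max=1491863987/466560000, min=160721693/51840000, spread=36295/373248
Step 7: max=89218223989/27993600000, min=29102380913/9331200000, spread=305773/4478976
Step 8: max=5332596987683/1679616000000, min=1750699506311/559872000000, spread=2575951/53747712

Answer: 2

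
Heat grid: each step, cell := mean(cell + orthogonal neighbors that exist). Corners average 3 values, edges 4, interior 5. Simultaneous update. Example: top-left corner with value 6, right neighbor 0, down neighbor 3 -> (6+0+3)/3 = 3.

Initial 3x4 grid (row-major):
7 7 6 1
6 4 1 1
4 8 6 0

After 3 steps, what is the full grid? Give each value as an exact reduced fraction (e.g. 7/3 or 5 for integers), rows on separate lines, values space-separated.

Answer: 772/135 36883/7200 27373/7200 3143/1080
80801/14400 29779/6000 7463/2000 12497/4800
659/120 11761/2400 26273/7200 757/270

Derivation:
After step 1:
  20/3 6 15/4 8/3
  21/4 26/5 18/5 3/4
  6 11/2 15/4 7/3
After step 2:
  215/36 1297/240 961/240 43/18
  1387/240 511/100 341/100 187/80
  67/12 409/80 911/240 41/18
After step 3:
  772/135 36883/7200 27373/7200 3143/1080
  80801/14400 29779/6000 7463/2000 12497/4800
  659/120 11761/2400 26273/7200 757/270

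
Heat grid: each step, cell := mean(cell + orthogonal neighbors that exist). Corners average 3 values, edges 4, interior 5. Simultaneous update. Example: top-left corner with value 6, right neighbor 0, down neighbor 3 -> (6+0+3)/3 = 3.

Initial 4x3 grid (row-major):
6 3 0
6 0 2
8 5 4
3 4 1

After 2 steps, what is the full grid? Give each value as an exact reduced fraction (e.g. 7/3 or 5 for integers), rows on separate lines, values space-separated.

Answer: 49/12 727/240 65/36
187/40 323/100 281/120
197/40 383/100 117/40
55/12 309/80 37/12

Derivation:
After step 1:
  5 9/4 5/3
  5 16/5 3/2
  11/2 21/5 3
  5 13/4 3
After step 2:
  49/12 727/240 65/36
  187/40 323/100 281/120
  197/40 383/100 117/40
  55/12 309/80 37/12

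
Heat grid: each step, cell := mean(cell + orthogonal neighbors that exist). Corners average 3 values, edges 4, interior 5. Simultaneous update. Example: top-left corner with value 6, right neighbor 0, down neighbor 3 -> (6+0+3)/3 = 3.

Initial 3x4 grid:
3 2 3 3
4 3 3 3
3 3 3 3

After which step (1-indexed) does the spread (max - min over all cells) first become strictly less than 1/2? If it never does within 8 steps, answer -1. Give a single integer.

Step 1: max=10/3, min=11/4, spread=7/12
Step 2: max=115/36, min=23/8, spread=23/72
  -> spread < 1/2 first at step 2
Step 3: max=1357/432, min=697/240, spread=32/135
Step 4: max=16063/5184, min=6337/2160, spread=4271/25920
Step 5: max=4778113/1555200, min=190807/64800, spread=39749/311040
Step 6: max=285011147/93312000, min=5741959/1944000, spread=1879423/18662400
Step 7: max=17029363393/5598720000, min=172764883/58320000, spread=3551477/44789760
Step 8: max=1018676725187/335923200000, min=20781581869/6998400000, spread=846431819/13436928000

Answer: 2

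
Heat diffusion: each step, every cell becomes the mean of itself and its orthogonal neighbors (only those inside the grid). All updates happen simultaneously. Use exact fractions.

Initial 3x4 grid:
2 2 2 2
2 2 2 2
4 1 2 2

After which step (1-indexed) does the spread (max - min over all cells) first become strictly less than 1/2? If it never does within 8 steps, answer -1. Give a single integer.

Answer: 2

Derivation:
Step 1: max=5/2, min=7/4, spread=3/4
Step 2: max=85/36, min=191/100, spread=203/450
  -> spread < 1/2 first at step 2
Step 3: max=15833/7200, min=587/300, spread=349/1440
Step 4: max=140603/64800, min=10609/5400, spread=2659/12960
Step 5: max=8260117/3888000, min=266839/135000, spread=2875769/19440000
Step 6: max=492634583/233280000, min=715771/360000, spread=1152599/9331200
Step 7: max=29316349597/13996800000, min=1940321393/972000000, spread=6878607689/69984000000
Step 8: max=1751713429223/839808000000, min=45658457/22781250, spread=548480563/6718464000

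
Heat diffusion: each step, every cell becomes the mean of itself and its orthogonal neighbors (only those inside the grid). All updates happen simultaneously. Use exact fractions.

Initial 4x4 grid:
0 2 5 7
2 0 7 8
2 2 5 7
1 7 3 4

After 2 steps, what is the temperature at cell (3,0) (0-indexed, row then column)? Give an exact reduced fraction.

Answer: 25/9

Derivation:
Step 1: cell (3,0) = 10/3
Step 2: cell (3,0) = 25/9
Full grid after step 2:
  49/36 41/15 14/3 115/18
  401/240 271/100 249/50 299/48
  557/240 78/25 19/4 1363/240
  25/9 109/30 131/30 185/36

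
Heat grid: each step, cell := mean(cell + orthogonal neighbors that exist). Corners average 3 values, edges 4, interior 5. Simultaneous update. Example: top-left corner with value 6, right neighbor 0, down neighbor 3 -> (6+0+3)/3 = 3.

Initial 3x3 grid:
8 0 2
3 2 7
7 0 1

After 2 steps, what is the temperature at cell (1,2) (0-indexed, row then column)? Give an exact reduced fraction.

Step 1: cell (1,2) = 3
Step 2: cell (1,2) = 83/30
Full grid after step 2:
  35/9 181/60 3
  18/5 159/50 83/30
  65/18 109/40 49/18

Answer: 83/30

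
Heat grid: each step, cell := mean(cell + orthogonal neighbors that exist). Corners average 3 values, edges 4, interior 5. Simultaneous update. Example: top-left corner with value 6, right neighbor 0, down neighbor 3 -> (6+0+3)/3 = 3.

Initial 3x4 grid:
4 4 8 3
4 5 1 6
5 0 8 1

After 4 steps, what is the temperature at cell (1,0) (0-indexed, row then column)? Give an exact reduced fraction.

Answer: 561247/144000

Derivation:
Step 1: cell (1,0) = 9/2
Step 2: cell (1,0) = 143/40
Step 3: cell (1,0) = 10013/2400
Step 4: cell (1,0) = 561247/144000
Full grid after step 4:
  23027/5400 99557/24000 967093/216000 554543/129600
  561247/144000 42013/10000 1442693/360000 3735277/864000
  9437/2400 45091/12000 146953/36000 18859/4800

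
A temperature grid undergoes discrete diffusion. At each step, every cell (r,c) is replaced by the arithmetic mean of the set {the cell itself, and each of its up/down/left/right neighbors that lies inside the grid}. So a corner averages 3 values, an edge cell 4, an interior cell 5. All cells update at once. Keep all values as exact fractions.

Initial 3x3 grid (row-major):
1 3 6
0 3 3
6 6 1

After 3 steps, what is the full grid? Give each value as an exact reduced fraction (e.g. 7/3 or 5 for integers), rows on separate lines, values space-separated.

Answer: 1147/432 8609/2880 235/72
4237/1440 947/300 9809/2880
235/72 1243/360 1513/432

Derivation:
After step 1:
  4/3 13/4 4
  5/2 3 13/4
  4 4 10/3
After step 2:
  85/36 139/48 7/2
  65/24 16/5 163/48
  7/2 43/12 127/36
After step 3:
  1147/432 8609/2880 235/72
  4237/1440 947/300 9809/2880
  235/72 1243/360 1513/432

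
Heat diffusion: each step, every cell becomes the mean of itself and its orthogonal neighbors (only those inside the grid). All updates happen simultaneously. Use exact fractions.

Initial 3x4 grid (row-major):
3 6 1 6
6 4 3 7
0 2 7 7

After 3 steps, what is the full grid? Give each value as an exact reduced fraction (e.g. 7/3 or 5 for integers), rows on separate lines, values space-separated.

After step 1:
  5 7/2 4 14/3
  13/4 21/5 22/5 23/4
  8/3 13/4 19/4 7
After step 2:
  47/12 167/40 497/120 173/36
  907/240 93/25 231/50 1309/240
  55/18 223/60 97/20 35/6
After step 3:
  2849/720 2393/600 998/225 10369/2160
  52097/14400 24013/6000 27343/6000 74567/14400
  7597/2160 863/225 951/200 1291/240

Answer: 2849/720 2393/600 998/225 10369/2160
52097/14400 24013/6000 27343/6000 74567/14400
7597/2160 863/225 951/200 1291/240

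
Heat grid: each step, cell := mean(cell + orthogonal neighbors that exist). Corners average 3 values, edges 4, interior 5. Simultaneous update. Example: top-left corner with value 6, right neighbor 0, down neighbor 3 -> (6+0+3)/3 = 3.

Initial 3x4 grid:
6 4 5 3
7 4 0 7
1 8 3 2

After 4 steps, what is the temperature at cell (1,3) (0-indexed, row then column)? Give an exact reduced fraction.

Step 1: cell (1,3) = 3
Step 2: cell (1,3) = 79/20
Step 3: cell (1,3) = 4369/1200
Step 4: cell (1,3) = 273791/72000
Full grid after step 4:
  151787/32400 951283/216000 293501/72000 82933/21600
  667777/144000 260993/60000 14723/3750 273791/72000
  147187/32400 917033/216000 93917/24000 79933/21600

Answer: 273791/72000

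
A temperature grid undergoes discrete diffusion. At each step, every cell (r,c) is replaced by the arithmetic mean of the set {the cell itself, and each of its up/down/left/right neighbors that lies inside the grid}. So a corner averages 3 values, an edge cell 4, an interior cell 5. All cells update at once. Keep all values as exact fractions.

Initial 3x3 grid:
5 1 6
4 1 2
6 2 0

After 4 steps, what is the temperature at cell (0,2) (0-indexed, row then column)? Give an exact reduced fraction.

Step 1: cell (0,2) = 3
Step 2: cell (0,2) = 17/6
Step 3: cell (0,2) = 21/8
Step 4: cell (0,2) = 2317/864
Full grid after step 4:
  16435/5184 100079/34560 2317/864
  13243/4320 40343/14400 85619/34560
  1715/576 91079/34560 6227/2592

Answer: 2317/864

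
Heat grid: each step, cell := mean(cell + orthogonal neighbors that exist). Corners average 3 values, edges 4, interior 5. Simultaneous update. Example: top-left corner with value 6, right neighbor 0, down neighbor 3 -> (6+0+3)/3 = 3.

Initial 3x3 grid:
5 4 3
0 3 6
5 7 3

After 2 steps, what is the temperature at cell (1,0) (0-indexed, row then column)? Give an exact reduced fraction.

Step 1: cell (1,0) = 13/4
Step 2: cell (1,0) = 57/16
Full grid after step 2:
  10/3 181/48 71/18
  57/16 77/20 209/48
  47/12 107/24 163/36

Answer: 57/16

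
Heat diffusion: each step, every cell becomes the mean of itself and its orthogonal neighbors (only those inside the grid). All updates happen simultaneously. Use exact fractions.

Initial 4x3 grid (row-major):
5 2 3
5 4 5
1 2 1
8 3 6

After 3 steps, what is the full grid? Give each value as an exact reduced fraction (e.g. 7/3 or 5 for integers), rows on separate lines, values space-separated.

After step 1:
  4 7/2 10/3
  15/4 18/5 13/4
  4 11/5 7/2
  4 19/4 10/3
After step 2:
  15/4 433/120 121/36
  307/80 163/50 821/240
  279/80 361/100 737/240
  17/4 857/240 139/36
After step 3:
  2687/720 25163/7200 7481/2160
  2867/800 5321/1500 23603/7200
  3037/800 20399/6000 25133/7200
  1357/360 55051/14400 3781/1080

Answer: 2687/720 25163/7200 7481/2160
2867/800 5321/1500 23603/7200
3037/800 20399/6000 25133/7200
1357/360 55051/14400 3781/1080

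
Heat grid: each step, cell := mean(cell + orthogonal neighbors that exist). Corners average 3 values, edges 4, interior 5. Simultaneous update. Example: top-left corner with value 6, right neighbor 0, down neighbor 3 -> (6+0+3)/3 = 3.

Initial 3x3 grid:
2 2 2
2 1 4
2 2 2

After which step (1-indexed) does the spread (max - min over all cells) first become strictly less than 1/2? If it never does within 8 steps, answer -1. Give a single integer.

Answer: 3

Derivation:
Step 1: max=8/3, min=7/4, spread=11/12
Step 2: max=587/240, min=11/6, spread=49/80
Step 3: max=307/135, min=9113/4800, spread=16223/43200
  -> spread < 1/2 first at step 3
Step 4: max=1920683/864000, min=42679/21600, spread=213523/864000
Step 5: max=526979/243000, min=34645417/17280000, spread=25457807/155520000
Step 6: max=6685464347/3110400000, min=52838837/25920000, spread=344803907/3110400000
Step 7: max=3721125697/1749600000, min=42530400851/20736000000, spread=42439400063/559872000000
Step 8: max=23720891094923/11197440000000, min=7709096875391/3732480000000, spread=3799043/71663616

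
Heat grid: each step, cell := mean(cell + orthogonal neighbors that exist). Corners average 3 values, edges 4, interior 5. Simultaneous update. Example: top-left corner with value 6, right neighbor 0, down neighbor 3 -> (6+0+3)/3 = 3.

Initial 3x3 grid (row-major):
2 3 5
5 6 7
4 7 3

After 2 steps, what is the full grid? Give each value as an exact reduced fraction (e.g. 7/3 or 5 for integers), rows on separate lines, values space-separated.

After step 1:
  10/3 4 5
  17/4 28/5 21/4
  16/3 5 17/3
After step 2:
  139/36 269/60 19/4
  1111/240 241/50 1291/240
  175/36 27/5 191/36

Answer: 139/36 269/60 19/4
1111/240 241/50 1291/240
175/36 27/5 191/36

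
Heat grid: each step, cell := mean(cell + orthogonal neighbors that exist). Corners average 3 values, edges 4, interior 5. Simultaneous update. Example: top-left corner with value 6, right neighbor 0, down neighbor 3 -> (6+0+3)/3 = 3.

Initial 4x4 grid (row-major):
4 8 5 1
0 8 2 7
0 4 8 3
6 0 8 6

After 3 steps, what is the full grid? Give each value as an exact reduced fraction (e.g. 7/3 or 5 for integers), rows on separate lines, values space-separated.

Answer: 3013/720 3791/800 32759/7200 1001/216
4649/1200 8591/2000 14761/3000 32879/7200
1343/400 4197/1000 28867/6000 7523/1440
79/24 2437/600 1817/360 2285/432

Derivation:
After step 1:
  4 25/4 4 13/3
  3 22/5 6 13/4
  5/2 4 5 6
  2 9/2 11/2 17/3
After step 2:
  53/12 373/80 247/48 139/36
  139/40 473/100 453/100 235/48
  23/8 102/25 53/10 239/48
  3 4 31/6 103/18
After step 3:
  3013/720 3791/800 32759/7200 1001/216
  4649/1200 8591/2000 14761/3000 32879/7200
  1343/400 4197/1000 28867/6000 7523/1440
  79/24 2437/600 1817/360 2285/432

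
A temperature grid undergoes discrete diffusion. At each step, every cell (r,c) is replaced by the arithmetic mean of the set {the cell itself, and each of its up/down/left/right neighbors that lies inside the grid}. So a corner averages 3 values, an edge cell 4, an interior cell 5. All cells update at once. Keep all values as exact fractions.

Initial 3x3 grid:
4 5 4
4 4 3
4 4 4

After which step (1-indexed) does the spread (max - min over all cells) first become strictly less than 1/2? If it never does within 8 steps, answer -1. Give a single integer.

Answer: 2

Derivation:
Step 1: max=13/3, min=11/3, spread=2/3
Step 2: max=151/36, min=137/36, spread=7/18
  -> spread < 1/2 first at step 2
Step 3: max=1789/432, min=1667/432, spread=61/216
Step 4: max=21247/5184, min=20225/5184, spread=511/2592
Step 5: max=253141/62208, min=244523/62208, spread=4309/31104
Step 6: max=3022279/746496, min=2949689/746496, spread=36295/373248
Step 7: max=36137581/8957952, min=35526035/8957952, spread=305773/4478976
Step 8: max=432557647/107495424, min=427405745/107495424, spread=2575951/53747712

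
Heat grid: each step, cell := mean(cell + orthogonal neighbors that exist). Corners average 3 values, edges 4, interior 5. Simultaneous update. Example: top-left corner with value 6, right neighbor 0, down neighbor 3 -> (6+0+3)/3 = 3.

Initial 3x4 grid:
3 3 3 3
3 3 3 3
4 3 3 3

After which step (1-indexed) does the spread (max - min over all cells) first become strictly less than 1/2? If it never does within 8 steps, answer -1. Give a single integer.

Answer: 1

Derivation:
Step 1: max=10/3, min=3, spread=1/3
  -> spread < 1/2 first at step 1
Step 2: max=59/18, min=3, spread=5/18
Step 3: max=689/216, min=3, spread=41/216
Step 4: max=81977/25920, min=3, spread=4217/25920
Step 5: max=4874749/1555200, min=21679/7200, spread=38417/311040
Step 6: max=291136211/93312000, min=434597/144000, spread=1903471/18662400
Step 7: max=17397149089/5598720000, min=13075759/4320000, spread=18038617/223948800
Step 8: max=1041037782851/335923200000, min=1179326759/388800000, spread=883978523/13436928000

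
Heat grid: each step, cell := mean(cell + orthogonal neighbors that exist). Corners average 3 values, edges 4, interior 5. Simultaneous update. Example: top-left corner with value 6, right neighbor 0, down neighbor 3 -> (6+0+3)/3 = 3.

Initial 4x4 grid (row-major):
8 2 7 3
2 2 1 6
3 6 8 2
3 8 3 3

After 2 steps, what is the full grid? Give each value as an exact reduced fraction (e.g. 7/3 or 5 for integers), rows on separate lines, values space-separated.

After step 1:
  4 19/4 13/4 16/3
  15/4 13/5 24/5 3
  7/2 27/5 4 19/4
  14/3 5 11/2 8/3
After step 2:
  25/6 73/20 68/15 139/36
  277/80 213/50 353/100 1073/240
  1039/240 41/10 489/100 173/48
  79/18 617/120 103/24 155/36

Answer: 25/6 73/20 68/15 139/36
277/80 213/50 353/100 1073/240
1039/240 41/10 489/100 173/48
79/18 617/120 103/24 155/36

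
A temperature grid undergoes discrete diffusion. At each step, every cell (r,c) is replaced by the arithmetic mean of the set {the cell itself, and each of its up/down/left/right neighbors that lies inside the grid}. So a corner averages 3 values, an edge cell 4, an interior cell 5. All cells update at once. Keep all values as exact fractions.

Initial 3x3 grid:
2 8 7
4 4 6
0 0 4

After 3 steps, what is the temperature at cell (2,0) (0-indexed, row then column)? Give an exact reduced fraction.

Step 1: cell (2,0) = 4/3
Step 2: cell (2,0) = 35/18
Step 3: cell (2,0) = 2857/1080
Full grid after step 3:
  9139/2160 69053/14400 1939/360
  7913/2400 6059/1500 65653/14400
  2857/1080 10907/3600 8129/2160

Answer: 2857/1080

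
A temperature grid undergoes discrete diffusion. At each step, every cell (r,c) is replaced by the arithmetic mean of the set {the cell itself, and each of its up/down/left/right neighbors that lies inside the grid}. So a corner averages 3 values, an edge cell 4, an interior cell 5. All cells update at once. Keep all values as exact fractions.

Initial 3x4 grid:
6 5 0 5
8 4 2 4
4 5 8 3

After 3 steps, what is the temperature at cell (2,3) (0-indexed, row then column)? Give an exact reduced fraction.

Answer: 3047/720

Derivation:
Step 1: cell (2,3) = 5
Step 2: cell (2,3) = 13/3
Step 3: cell (2,3) = 3047/720
Full grid after step 3:
  10973/2160 31649/7200 2971/800 2467/720
  12493/2400 589/125 504/125 3031/800
  11593/2160 35449/7200 3571/800 3047/720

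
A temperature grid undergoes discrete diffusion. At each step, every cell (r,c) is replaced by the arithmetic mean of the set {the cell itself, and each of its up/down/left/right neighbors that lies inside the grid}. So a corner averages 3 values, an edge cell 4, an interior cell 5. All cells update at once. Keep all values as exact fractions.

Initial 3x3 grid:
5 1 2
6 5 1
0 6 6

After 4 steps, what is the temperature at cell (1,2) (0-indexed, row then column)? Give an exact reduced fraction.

Step 1: cell (1,2) = 7/2
Step 2: cell (1,2) = 389/120
Step 3: cell (1,2) = 24703/7200
Step 4: cell (1,2) = 1496741/432000
Full grid after step 4:
  155657/43200 2929607/864000 421921/129600
  90937/24000 328721/90000 1496741/432000
  19073/4800 3337607/864000 484321/129600

Answer: 1496741/432000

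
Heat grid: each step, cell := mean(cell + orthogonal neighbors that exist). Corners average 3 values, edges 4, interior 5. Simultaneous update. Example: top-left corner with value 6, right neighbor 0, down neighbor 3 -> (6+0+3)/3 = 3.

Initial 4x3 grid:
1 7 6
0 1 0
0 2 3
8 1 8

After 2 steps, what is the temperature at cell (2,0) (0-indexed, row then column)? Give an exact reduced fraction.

Answer: 37/20

Derivation:
Step 1: cell (2,0) = 5/2
Step 2: cell (2,0) = 37/20
Full grid after step 2:
  83/36 51/16 127/36
  23/12 203/100 145/48
  37/20 139/50 223/80
  41/12 263/80 4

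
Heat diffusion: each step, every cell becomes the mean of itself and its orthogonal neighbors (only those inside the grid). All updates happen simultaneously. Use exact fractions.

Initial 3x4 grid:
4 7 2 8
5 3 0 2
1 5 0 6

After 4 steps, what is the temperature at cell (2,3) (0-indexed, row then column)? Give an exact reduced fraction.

Answer: 49411/16200

Derivation:
Step 1: cell (2,3) = 8/3
Step 2: cell (2,3) = 113/36
Step 3: cell (2,3) = 379/135
Step 4: cell (2,3) = 49411/16200
Full grid after step 4:
  498373/129600 827993/216000 252611/72000 76873/21600
  355103/96000 402101/120000 601339/180000 684853/216000
  426323/129600 346559/108000 313979/108000 49411/16200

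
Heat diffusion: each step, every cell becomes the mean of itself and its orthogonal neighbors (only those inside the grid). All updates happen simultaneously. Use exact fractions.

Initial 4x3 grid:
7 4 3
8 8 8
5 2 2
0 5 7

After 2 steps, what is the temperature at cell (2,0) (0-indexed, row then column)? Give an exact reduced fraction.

Answer: 1109/240

Derivation:
Step 1: cell (2,0) = 15/4
Step 2: cell (2,0) = 1109/240
Full grid after step 2:
  113/18 137/24 21/4
  277/48 563/100 21/4
  1109/240 112/25 143/30
  127/36 159/40 155/36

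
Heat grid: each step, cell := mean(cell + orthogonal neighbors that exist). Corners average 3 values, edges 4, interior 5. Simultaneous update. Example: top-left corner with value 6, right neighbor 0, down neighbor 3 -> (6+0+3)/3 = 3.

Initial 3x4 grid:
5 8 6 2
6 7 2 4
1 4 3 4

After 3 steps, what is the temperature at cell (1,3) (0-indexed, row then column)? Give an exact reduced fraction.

Answer: 6757/1800

Derivation:
Step 1: cell (1,3) = 3
Step 2: cell (1,3) = 113/30
Step 3: cell (1,3) = 6757/1800
Full grid after step 3:
  11939/2160 19219/3600 5543/1200 83/20
  23897/4800 9523/2000 1609/375 6757/1800
  9439/2160 15119/3600 13679/3600 1951/540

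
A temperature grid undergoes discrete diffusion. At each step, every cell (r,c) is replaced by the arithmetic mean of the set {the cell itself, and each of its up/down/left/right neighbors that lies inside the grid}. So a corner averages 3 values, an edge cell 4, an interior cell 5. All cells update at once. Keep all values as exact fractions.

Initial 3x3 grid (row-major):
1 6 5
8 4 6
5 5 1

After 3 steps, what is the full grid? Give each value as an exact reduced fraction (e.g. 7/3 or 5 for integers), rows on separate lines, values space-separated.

After step 1:
  5 4 17/3
  9/2 29/5 4
  6 15/4 4
After step 2:
  9/2 307/60 41/9
  213/40 441/100 73/15
  19/4 391/80 47/12
After step 3:
  1793/360 4181/900 2617/540
  3797/800 29527/6000 7987/1800
  399/80 21557/4800 3281/720

Answer: 1793/360 4181/900 2617/540
3797/800 29527/6000 7987/1800
399/80 21557/4800 3281/720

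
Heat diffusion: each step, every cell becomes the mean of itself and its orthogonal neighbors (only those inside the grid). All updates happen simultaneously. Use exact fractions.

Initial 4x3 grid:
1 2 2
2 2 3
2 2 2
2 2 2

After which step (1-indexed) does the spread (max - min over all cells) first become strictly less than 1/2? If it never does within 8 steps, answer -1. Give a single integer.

Step 1: max=7/3, min=5/3, spread=2/3
Step 2: max=271/120, min=31/18, spread=193/360
Step 3: max=2567/1200, min=2021/1080, spread=2893/10800
  -> spread < 1/2 first at step 3
Step 4: max=113741/54000, min=246779/129600, spread=130997/648000
Step 5: max=4497031/2160000, min=15159511/7776000, spread=5149003/38880000
Step 6: max=40116461/19440000, min=917551889/466560000, spread=1809727/18662400
Step 7: max=3992234809/1944000000, min=55534646251/27993600000, spread=9767674993/139968000000
Step 8: max=35822352929/17496000000, min=3347153055809/1679616000000, spread=734342603/13436928000

Answer: 3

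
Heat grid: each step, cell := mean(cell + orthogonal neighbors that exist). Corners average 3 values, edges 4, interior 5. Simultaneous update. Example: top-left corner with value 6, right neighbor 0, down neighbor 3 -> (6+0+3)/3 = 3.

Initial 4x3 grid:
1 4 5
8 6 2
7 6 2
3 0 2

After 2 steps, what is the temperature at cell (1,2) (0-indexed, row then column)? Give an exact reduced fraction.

Step 1: cell (1,2) = 15/4
Step 2: cell (1,2) = 937/240
Full grid after step 2:
  83/18 43/10 137/36
  631/120 453/100 937/240
  571/120 423/100 737/240
  145/36 697/240 85/36

Answer: 937/240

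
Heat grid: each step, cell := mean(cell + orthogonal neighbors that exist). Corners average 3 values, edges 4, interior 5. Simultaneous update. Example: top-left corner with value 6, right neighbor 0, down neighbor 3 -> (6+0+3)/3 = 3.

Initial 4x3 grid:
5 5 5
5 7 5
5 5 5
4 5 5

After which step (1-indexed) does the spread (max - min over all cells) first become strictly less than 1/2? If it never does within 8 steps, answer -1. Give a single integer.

Step 1: max=11/2, min=14/3, spread=5/6
Step 2: max=273/50, min=85/18, spread=166/225
Step 3: max=12811/2400, min=70751/14400, spread=1223/2880
  -> spread < 1/2 first at step 3
Step 4: max=114551/21600, min=640991/129600, spread=9263/25920
Step 5: max=45590371/8640000, min=38971999/7776000, spread=20593349/77760000
Step 6: max=408931961/77760000, min=2348046041/466560000, spread=4221829/18662400
Step 7: max=162925517851/31104000000, min=141674838019/27993600000, spread=49581280469/279936000000
Step 8: max=1462748810141/279936000000, min=8525807323721/1679616000000, spread=2005484297/13436928000

Answer: 3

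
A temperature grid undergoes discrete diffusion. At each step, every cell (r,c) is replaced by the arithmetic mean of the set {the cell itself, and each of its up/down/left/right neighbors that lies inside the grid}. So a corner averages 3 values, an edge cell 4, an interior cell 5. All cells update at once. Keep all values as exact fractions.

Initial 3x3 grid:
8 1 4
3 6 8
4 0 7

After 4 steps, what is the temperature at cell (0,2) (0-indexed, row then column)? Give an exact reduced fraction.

Step 1: cell (0,2) = 13/3
Step 2: cell (0,2) = 46/9
Step 3: cell (0,2) = 1267/270
Step 4: cell (0,2) = 38767/8100
Full grid after step 4:
  1321/300 3860249/864000 38767/8100
  3593999/864000 816469/180000 4001999/864000
  271811/64800 3701999/864000 3731/800

Answer: 38767/8100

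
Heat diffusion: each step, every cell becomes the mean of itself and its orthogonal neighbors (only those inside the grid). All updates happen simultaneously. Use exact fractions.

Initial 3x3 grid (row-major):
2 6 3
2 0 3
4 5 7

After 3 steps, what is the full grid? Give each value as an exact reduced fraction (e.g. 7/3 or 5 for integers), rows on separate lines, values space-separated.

After step 1:
  10/3 11/4 4
  2 16/5 13/4
  11/3 4 5
After step 2:
  97/36 797/240 10/3
  61/20 76/25 309/80
  29/9 119/30 49/12
After step 3:
  6527/2160 44599/14400 631/180
  1801/600 431/125 17183/4800
  1843/540 12881/3600 953/240

Answer: 6527/2160 44599/14400 631/180
1801/600 431/125 17183/4800
1843/540 12881/3600 953/240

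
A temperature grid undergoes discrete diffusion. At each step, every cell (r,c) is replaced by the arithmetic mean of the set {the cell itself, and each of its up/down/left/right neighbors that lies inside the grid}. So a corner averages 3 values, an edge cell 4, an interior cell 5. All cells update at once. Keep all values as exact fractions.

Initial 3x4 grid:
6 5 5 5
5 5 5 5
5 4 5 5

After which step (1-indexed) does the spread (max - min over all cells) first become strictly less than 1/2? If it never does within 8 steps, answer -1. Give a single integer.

Answer: 3

Derivation:
Step 1: max=16/3, min=14/3, spread=2/3
Step 2: max=95/18, min=569/120, spread=193/360
Step 3: max=5539/1080, min=5833/1200, spread=2893/10800
  -> spread < 1/2 first at step 3
Step 4: max=660421/129600, min=264259/54000, spread=130997/648000
Step 5: max=39272489/7776000, min=10622969/2160000, spread=5149003/38880000
Step 6: max=2348368111/466560000, min=95963539/19440000, spread=1809727/18662400
Step 7: max=140420553749/27993600000, min=9615765191/1944000000, spread=9767674993/139968000000
Step 8: max=8410158944191/1679616000000, min=86649647071/17496000000, spread=734342603/13436928000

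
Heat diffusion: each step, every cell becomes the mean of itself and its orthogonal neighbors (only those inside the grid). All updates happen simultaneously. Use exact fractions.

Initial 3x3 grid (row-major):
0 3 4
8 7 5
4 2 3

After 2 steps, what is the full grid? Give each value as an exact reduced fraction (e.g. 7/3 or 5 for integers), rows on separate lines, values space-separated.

After step 1:
  11/3 7/2 4
  19/4 5 19/4
  14/3 4 10/3
After step 2:
  143/36 97/24 49/12
  217/48 22/5 205/48
  161/36 17/4 145/36

Answer: 143/36 97/24 49/12
217/48 22/5 205/48
161/36 17/4 145/36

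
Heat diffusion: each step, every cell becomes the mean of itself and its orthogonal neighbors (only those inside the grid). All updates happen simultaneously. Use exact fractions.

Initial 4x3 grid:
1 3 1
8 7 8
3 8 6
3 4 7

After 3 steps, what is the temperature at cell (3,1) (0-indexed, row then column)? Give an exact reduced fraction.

Answer: 13243/2400

Derivation:
Step 1: cell (3,1) = 11/2
Step 2: cell (3,1) = 201/40
Step 3: cell (3,1) = 13243/2400
Full grid after step 3:
  3271/720 5299/1200 3481/720
  3821/800 1343/250 12713/2400
  37739/7200 5417/1000 43489/7200
  10511/2160 13243/2400 12361/2160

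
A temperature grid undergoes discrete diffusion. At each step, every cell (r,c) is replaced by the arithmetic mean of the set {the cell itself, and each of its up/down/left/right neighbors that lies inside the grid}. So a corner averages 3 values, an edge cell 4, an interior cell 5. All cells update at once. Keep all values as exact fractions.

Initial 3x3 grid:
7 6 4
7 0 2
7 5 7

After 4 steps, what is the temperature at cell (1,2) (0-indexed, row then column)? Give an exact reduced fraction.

Answer: 749327/172800

Derivation:
Step 1: cell (1,2) = 13/4
Step 2: cell (1,2) = 191/48
Step 3: cell (1,2) = 11761/2880
Step 4: cell (1,2) = 749327/172800
Full grid after step 4:
  64643/12960 806627/172800 6157/1440
  98003/19200 167387/36000 749327/172800
  2054/405 275359/57600 28489/6480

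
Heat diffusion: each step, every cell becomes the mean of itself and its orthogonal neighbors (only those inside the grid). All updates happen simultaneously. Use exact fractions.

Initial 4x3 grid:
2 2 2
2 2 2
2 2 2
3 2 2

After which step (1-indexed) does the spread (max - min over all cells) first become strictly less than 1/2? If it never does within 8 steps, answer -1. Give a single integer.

Answer: 1

Derivation:
Step 1: max=7/3, min=2, spread=1/3
  -> spread < 1/2 first at step 1
Step 2: max=41/18, min=2, spread=5/18
Step 3: max=473/216, min=2, spread=41/216
Step 4: max=56057/25920, min=2, spread=4217/25920
Step 5: max=3319549/1555200, min=14479/7200, spread=38417/311040
Step 6: max=197824211/93312000, min=290597/144000, spread=1903471/18662400
Step 7: max=11798429089/5598720000, min=8755759/4320000, spread=18038617/223948800
Step 8: max=705114582851/335923200000, min=790526759/388800000, spread=883978523/13436928000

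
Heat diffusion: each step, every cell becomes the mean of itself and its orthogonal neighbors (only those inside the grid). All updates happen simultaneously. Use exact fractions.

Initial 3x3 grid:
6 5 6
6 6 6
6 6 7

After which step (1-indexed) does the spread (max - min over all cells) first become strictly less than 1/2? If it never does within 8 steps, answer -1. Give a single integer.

Step 1: max=19/3, min=17/3, spread=2/3
Step 2: max=113/18, min=1373/240, spread=401/720
Step 3: max=6619/1080, min=12523/2160, spread=143/432
  -> spread < 1/2 first at step 3
Step 4: max=395123/64800, min=760121/129600, spread=1205/5184
Step 5: max=23517031/3888000, min=45765187/7776000, spread=10151/62208
Step 6: max=1406473007/233280000, min=2759497889/466560000, spread=85517/746496
Step 7: max=84109595179/13996800000, min=165967843483/27993600000, spread=720431/8957952
Step 8: max=5037465044363/839808000000, min=9980098510601/1679616000000, spread=6069221/107495424

Answer: 3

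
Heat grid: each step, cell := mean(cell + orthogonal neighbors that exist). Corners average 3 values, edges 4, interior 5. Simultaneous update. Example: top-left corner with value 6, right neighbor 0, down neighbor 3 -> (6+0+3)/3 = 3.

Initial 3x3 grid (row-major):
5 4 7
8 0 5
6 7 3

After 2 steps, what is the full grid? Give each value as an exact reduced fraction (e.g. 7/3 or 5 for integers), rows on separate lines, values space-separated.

After step 1:
  17/3 4 16/3
  19/4 24/5 15/4
  7 4 5
After step 2:
  173/36 99/20 157/36
  1333/240 213/50 1133/240
  21/4 26/5 17/4

Answer: 173/36 99/20 157/36
1333/240 213/50 1133/240
21/4 26/5 17/4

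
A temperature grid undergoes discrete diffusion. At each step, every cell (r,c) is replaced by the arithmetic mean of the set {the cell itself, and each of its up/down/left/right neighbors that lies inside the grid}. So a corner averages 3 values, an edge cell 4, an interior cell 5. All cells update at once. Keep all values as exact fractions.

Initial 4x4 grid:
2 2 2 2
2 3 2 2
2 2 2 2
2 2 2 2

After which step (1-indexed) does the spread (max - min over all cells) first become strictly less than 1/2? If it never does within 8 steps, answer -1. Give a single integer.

Step 1: max=9/4, min=2, spread=1/4
  -> spread < 1/2 first at step 1
Step 2: max=111/50, min=2, spread=11/50
Step 3: max=5167/2400, min=2, spread=367/2400
Step 4: max=23171/10800, min=1213/600, spread=1337/10800
Step 5: max=689669/324000, min=36469/18000, spread=33227/324000
Step 6: max=20654327/9720000, min=220049/108000, spread=849917/9720000
Step 7: max=616914347/291600000, min=3308533/1620000, spread=21378407/291600000
Step 8: max=18462462371/8748000000, min=995688343/486000000, spread=540072197/8748000000

Answer: 1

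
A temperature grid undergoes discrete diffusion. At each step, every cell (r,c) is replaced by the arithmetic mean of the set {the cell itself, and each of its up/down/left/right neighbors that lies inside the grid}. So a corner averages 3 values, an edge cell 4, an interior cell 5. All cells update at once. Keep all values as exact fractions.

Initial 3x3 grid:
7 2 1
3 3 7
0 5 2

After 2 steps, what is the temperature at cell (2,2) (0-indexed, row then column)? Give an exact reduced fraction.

Answer: 125/36

Derivation:
Step 1: cell (2,2) = 14/3
Step 2: cell (2,2) = 125/36
Full grid after step 2:
  7/2 175/48 59/18
  167/48 13/4 61/16
  101/36 83/24 125/36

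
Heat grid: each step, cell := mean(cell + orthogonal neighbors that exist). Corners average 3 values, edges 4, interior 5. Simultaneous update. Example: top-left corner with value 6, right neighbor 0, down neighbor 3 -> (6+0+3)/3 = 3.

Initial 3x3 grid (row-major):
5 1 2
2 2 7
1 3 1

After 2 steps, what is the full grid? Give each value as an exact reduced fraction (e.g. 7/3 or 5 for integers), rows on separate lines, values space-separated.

After step 1:
  8/3 5/2 10/3
  5/2 3 3
  2 7/4 11/3
After step 2:
  23/9 23/8 53/18
  61/24 51/20 13/4
  25/12 125/48 101/36

Answer: 23/9 23/8 53/18
61/24 51/20 13/4
25/12 125/48 101/36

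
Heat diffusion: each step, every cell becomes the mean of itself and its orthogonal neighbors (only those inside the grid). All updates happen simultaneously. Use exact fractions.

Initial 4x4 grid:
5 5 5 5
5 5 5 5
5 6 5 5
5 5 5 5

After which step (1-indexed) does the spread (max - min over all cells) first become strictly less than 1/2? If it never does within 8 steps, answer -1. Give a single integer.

Step 1: max=21/4, min=5, spread=1/4
  -> spread < 1/2 first at step 1
Step 2: max=261/50, min=5, spread=11/50
Step 3: max=12367/2400, min=5, spread=367/2400
Step 4: max=55571/10800, min=3013/600, spread=1337/10800
Step 5: max=1661669/324000, min=90469/18000, spread=33227/324000
Step 6: max=49814327/9720000, min=544049/108000, spread=849917/9720000
Step 7: max=1491714347/291600000, min=8168533/1620000, spread=21378407/291600000
Step 8: max=44706462371/8748000000, min=2453688343/486000000, spread=540072197/8748000000

Answer: 1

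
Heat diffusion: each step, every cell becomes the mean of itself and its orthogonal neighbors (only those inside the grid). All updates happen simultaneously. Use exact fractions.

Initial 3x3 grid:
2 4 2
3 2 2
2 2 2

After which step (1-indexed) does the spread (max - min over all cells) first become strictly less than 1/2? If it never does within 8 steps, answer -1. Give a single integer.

Step 1: max=3, min=2, spread=1
Step 2: max=323/120, min=2, spread=83/120
Step 3: max=1877/720, min=1957/900, spread=173/400
  -> spread < 1/2 first at step 3
Step 4: max=107839/43200, min=3961/1800, spread=511/1728
Step 5: max=6413933/2592000, min=54401/24000, spread=4309/20736
Step 6: max=378423751/155520000, min=7411237/3240000, spread=36295/248832
Step 7: max=22547570597/9331200000, min=1799335831/777600000, spread=305773/2985984
Step 8: max=1343058670159/559872000000, min=18094575497/7776000000, spread=2575951/35831808

Answer: 3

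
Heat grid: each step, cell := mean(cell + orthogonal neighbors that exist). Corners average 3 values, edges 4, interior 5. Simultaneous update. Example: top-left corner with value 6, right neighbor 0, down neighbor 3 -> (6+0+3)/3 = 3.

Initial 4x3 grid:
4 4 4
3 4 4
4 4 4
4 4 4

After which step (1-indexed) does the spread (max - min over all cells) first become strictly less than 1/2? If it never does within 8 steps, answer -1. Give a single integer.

Step 1: max=4, min=11/3, spread=1/3
  -> spread < 1/2 first at step 1
Step 2: max=4, min=449/120, spread=31/120
Step 3: max=4, min=4109/1080, spread=211/1080
Step 4: max=7153/1800, min=415103/108000, spread=14077/108000
Step 5: max=428317/108000, min=3747593/972000, spread=5363/48600
Step 6: max=237131/60000, min=112899191/29160000, spread=93859/1166400
Step 7: max=383463533/97200000, min=6788125519/1749600000, spread=4568723/69984000
Step 8: max=11482381111/2916000000, min=408123564371/104976000000, spread=8387449/167961600

Answer: 1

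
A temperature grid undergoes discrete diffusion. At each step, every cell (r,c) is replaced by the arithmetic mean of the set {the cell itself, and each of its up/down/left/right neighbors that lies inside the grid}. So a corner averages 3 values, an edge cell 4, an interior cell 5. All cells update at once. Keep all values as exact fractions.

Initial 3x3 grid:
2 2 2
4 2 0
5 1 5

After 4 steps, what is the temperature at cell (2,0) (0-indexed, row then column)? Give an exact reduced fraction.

Answer: 181373/64800

Derivation:
Step 1: cell (2,0) = 10/3
Step 2: cell (2,0) = 59/18
Step 3: cell (2,0) = 3109/1080
Step 4: cell (2,0) = 181373/64800
Full grid after step 4:
  323471/129600 160361/72000 272371/129600
  251023/96000 883459/360000 1881707/864000
  181373/64800 2213207/864000 51941/21600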